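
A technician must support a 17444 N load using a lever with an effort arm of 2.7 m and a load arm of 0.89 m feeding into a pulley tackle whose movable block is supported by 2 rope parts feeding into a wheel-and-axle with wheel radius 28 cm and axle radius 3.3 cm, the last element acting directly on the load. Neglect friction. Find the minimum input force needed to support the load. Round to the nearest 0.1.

Lever MA = effort arm / load arm = 2.7/0.89 = 3.0337.
Block-and-tackle MA = number of supporting rope parts = 2.
Wheel-and-axle MA = R/r = 28/3.3 = 8.4848.
Combined ideal MA = 3.0337 × 2 × 8.4848 = 51.481.
Effort = load / MA = 17444 / 51.481 = 338.84 N.

338.8 N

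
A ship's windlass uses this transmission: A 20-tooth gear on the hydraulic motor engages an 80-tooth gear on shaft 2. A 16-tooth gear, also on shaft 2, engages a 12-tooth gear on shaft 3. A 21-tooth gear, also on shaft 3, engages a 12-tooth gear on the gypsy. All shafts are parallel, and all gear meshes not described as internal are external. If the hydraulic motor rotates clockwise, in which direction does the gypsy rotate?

counterclockwise

the hydraulic motor → shaft 2: external mesh, 1 reversal → CCW.
shaft 2 → shaft 3: external mesh, 1 reversal → CW.
shaft 3 → the gypsy: external mesh, 1 reversal → CCW.
3 reversals in total — an odd number — so the gypsy turns opposite to the hydraulic motor.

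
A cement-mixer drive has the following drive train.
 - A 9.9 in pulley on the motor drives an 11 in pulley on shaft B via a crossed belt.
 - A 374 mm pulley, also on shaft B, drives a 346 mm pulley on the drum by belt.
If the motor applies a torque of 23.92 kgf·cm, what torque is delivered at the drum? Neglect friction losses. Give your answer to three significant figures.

belt 11/9.9 = 1.1111 → τ = 23.92·1.1111 = 26.578 kgf·cm
belt 346/374 = 0.92513 → τ = 26.578·0.92513 = 24.588 kgf·cm

24.6 kgf·cm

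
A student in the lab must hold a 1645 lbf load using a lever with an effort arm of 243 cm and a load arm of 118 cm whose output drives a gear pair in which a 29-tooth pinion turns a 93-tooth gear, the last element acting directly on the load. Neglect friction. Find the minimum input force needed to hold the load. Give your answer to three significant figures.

Lever MA = effort arm / load arm = 243/118 = 2.0593.
Gear pair MA = 93/29 = 3.2069.
Combined ideal MA = 2.0593 × 3.2069 = 6.604.
Effort = load / MA = 1645 / 6.604 = 249.09 lbf.

249 lbf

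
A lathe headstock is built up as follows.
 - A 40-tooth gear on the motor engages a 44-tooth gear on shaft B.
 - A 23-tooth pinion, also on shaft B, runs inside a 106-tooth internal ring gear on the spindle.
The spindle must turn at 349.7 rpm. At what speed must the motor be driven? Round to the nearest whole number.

1773 rpm

Overall ratio R = 1.1 × 4.6087 = 5.0696.
Required input speed = output speed × R = 349.7 × 5.0696 = 1772.8 rpm.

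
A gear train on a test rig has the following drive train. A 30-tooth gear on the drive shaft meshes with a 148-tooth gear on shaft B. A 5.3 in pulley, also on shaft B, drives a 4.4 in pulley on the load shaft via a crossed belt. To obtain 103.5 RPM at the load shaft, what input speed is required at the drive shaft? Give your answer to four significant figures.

423.9 RPM

Overall ratio R = 4.9333 × 0.83019 = 4.0956.
Required input speed = output speed × R = 103.5 × 4.0956 = 423.89 RPM.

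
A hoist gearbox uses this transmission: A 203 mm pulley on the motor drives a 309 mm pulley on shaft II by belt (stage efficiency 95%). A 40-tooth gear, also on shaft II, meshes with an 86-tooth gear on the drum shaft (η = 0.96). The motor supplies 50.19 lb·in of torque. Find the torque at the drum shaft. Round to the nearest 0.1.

Belt: ratio = 309/203 = 1.5222; torque at shaft II = 50.19 × 1.5222 × 0.95 = 72.578 lb·in.
Gear mesh: ratio = 86/40 = 2.15; torque at the drum shaft = 72.578 × 2.15 × 0.96 = 149.8 lb·in.

149.8 lb·in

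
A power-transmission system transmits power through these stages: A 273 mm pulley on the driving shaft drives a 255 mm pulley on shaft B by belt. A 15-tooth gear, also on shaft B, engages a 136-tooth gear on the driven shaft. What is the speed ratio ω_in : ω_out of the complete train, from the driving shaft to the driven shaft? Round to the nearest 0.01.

Each stage contributes driven/driver: belt 255/273 = 0.93407, gear mesh 136/15 = 9.0667.
Overall: 0.93407 × 9.0667 = 8.4689.

8.47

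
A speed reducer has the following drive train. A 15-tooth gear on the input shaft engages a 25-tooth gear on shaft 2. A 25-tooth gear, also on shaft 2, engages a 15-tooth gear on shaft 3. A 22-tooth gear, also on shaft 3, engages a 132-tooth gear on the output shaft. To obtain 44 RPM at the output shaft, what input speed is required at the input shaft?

264 RPM

Overall ratio R = 1.6667 × 0.6 × 6 = 6.
Required input speed = output speed × R = 44 × 6 = 264 RPM.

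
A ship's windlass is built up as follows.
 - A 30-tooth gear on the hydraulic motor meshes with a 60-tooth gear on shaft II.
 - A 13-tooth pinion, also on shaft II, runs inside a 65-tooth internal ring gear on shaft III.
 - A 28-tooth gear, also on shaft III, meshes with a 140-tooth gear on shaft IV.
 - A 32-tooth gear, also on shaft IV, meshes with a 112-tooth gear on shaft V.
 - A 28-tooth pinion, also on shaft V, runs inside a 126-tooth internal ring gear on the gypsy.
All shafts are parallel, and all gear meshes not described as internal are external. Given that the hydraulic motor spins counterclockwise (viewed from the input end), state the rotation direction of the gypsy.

the hydraulic motor → shaft II: external mesh, 1 reversal → CW.
shaft II → shaft III: internal mesh, same direction → CW.
shaft III → shaft IV: external mesh, 1 reversal → CCW.
shaft IV → shaft V: external mesh, 1 reversal → CW.
shaft V → the gypsy: internal mesh, same direction → CW.
3 reversals in total — an odd number — so the gypsy turns opposite to the hydraulic motor.

clockwise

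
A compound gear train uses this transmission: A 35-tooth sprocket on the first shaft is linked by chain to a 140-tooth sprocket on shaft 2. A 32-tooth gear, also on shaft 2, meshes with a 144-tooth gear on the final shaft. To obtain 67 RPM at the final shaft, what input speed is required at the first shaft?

1206 RPM

Overall ratio R = 4 × 4.5 = 18.
Required input speed = output speed × R = 67 × 18 = 1206 RPM.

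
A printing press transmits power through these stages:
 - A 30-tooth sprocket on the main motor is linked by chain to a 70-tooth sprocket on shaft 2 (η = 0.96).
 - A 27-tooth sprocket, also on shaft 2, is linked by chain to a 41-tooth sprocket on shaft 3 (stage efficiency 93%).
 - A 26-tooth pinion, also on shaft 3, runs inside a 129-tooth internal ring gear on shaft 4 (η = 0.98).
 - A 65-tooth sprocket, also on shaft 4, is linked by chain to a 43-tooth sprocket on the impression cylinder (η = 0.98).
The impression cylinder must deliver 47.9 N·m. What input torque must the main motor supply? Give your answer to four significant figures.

4.804 N·m

Overall ratio R = 2.3333 × 1.5185 × 4.9615 × 0.66154 = 11.63; overall efficiency η = 0.96 × 0.93 × 0.98 × 0.98 = 0.8574.
Input torque = output torque / (R × η) = 47.9 / (11.63 × 0.8574) = 4.8035 N·m.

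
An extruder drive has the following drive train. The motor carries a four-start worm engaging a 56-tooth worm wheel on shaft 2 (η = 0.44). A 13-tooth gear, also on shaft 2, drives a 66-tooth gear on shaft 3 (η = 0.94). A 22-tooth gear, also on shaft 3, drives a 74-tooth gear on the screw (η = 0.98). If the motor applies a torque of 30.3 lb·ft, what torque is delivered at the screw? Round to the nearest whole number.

2936 lb·ft

After the worm (56/4): 30.3 × 14 × 0.44 = 186.65 lb·ft
After the gear mesh (66/13): 186.65 × 5.0769 × 0.94 = 890.74 lb·ft
After the gear mesh (74/22): 890.74 × 3.3636 × 0.98 = 2936.2 lb·ft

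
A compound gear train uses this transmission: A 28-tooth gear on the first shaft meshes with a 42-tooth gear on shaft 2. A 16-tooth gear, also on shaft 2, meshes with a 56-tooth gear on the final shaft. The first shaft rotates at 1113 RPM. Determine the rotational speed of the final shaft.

the first shaft → shaft 2 (gear mesh, 42/28): 1113 ÷ 1.5 = 742 RPM
shaft 2 → the final shaft (gear mesh, 56/16): 742 ÷ 3.5 = 212 RPM

212 RPM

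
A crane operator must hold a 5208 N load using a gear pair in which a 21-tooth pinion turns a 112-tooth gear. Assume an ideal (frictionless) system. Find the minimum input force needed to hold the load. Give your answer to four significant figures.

Gear pair MA = 112/21 = 5.3333.
Effort = load / MA = 5208 / 5.3333 = 976.5 N.

976.5 N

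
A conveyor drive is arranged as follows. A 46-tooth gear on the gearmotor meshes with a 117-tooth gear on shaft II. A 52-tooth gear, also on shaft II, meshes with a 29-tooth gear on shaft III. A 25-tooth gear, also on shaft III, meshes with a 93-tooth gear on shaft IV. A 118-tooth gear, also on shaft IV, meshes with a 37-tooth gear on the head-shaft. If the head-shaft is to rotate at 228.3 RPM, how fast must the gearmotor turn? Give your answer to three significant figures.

378 RPM

Overall ratio R = 2.5435 × 0.55769 × 3.72 × 0.31356 = 1.6546.
Required input speed = output speed × R = 228.3 × 1.6546 = 377.74 RPM.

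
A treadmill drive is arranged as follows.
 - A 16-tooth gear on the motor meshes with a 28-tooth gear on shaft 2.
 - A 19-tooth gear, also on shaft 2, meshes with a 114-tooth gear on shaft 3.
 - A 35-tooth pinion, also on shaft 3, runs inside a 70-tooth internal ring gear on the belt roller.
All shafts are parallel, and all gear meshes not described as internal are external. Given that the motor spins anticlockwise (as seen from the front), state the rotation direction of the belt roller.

anticlockwise

the motor → shaft 2: external mesh, 1 reversal → CW.
shaft 2 → shaft 3: external mesh, 1 reversal → CCW.
shaft 3 → the belt roller: internal mesh, same direction → CCW.
2 reversals in total — an even number — so the belt roller turns the same way as the motor.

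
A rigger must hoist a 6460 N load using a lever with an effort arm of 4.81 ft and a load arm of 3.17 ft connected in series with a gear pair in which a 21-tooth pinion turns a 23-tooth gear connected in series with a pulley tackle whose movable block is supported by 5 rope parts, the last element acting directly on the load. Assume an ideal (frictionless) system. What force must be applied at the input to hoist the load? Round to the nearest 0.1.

777.4 N

Lever MA = effort arm / load arm = 4.81/3.17 = 1.5174.
Gear pair MA = 23/21 = 1.0952.
Block-and-tackle MA = number of supporting rope parts = 5.
Combined ideal MA = 1.5174 × 1.0952 × 5 = 8.3093.
Effort = load / MA = 6460 / 8.3093 = 777.44 N.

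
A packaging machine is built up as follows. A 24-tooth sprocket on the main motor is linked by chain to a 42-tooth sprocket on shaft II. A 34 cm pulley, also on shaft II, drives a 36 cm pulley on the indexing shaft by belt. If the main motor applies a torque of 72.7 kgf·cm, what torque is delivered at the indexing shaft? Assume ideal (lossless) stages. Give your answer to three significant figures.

135 kgf·cm

chain 42/24 = 1.75 → τ = 72.7·1.75 = 127.23 kgf·cm
belt 36/34 = 1.0588 → τ = 127.23·1.0588 = 134.71 kgf·cm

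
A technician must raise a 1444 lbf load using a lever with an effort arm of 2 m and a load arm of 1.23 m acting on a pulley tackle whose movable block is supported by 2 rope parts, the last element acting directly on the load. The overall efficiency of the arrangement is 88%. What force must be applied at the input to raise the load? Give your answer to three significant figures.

Lever MA = effort arm / load arm = 2/1.23 = 1.626.
Block-and-tackle MA = number of supporting rope parts = 2.
Combined ideal MA = 1.626 × 2 = 3.252.
Actual MA = 3.252 × 0.88 = 2.8618.
Effort = load / actual MA = 1444 / 2.8618 = 504.58 lbf.

505 lbf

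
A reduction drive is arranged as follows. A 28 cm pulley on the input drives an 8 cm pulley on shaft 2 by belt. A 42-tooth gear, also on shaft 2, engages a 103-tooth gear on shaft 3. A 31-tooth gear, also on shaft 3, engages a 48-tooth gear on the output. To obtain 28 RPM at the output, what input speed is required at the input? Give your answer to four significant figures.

Overall ratio R = 0.28571 × 2.4524 × 1.5484 = 1.0849.
Required input speed = output speed × R = 28 × 1.0849 = 30.378 RPM.

30.38 RPM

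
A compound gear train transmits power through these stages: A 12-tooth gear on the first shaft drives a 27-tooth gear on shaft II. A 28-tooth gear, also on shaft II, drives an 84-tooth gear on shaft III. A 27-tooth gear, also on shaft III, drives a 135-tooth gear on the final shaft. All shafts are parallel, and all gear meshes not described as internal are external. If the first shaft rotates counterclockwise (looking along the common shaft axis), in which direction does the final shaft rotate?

clockwise

the first shaft → shaft II: external mesh, 1 reversal → CW.
shaft II → shaft III: external mesh, 1 reversal → CCW.
shaft III → the final shaft: external mesh, 1 reversal → CW.
3 reversals in total — an odd number — so the final shaft turns opposite to the first shaft.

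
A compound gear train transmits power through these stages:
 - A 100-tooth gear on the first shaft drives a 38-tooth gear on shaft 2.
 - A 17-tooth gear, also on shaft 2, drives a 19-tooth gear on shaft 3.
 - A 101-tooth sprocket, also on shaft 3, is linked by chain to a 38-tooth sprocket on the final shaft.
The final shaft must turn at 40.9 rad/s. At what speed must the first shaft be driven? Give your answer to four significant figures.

Overall ratio R = 0.38 × 1.1176 × 0.37624 = 0.15979.
Required input speed = output speed × R = 40.9 × 0.15979 = 6.5354 rad/s.

6.535 rad/s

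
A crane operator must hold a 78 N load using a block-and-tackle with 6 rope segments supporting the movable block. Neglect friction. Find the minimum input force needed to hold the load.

Block-and-tackle MA = number of supporting rope parts = 6.
Effort = load / MA = 78 / 6 = 13 N.

13 N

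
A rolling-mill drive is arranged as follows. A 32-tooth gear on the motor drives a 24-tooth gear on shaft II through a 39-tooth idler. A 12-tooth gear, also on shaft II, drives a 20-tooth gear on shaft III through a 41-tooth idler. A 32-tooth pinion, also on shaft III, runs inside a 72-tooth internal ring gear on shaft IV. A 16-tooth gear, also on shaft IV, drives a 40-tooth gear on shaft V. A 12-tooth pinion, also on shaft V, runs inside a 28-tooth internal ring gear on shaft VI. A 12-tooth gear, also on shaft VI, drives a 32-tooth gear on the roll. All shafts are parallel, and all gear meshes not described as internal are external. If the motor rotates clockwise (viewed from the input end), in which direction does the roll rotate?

clockwise

the motor → shaft II: driver → idler → driven is 2 external meshes, 2 reversals → CW.
shaft II → shaft III: driver → idler → driven is 2 external meshes, 2 reversals → CW.
shaft III → shaft IV: internal mesh, same direction → CW.
shaft IV → shaft V: external mesh, 1 reversal → CCW.
shaft V → shaft VI: internal mesh, same direction → CCW.
shaft VI → the roll: external mesh, 1 reversal → CW.
6 reversals in total — an even number — so the roll turns the same way as the motor.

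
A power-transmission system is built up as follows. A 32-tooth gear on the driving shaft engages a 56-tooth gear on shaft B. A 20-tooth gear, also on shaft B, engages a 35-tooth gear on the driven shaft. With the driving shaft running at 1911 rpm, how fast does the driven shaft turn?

624 rpm

Gear mesh: ratio = 56/32 = 1.75, so shaft B turns at 1911 / 1.75 = 1092 rpm.
Gear mesh: ratio = 35/20 = 1.75, so the driven shaft turns at 1092 / 1.75 = 624 rpm.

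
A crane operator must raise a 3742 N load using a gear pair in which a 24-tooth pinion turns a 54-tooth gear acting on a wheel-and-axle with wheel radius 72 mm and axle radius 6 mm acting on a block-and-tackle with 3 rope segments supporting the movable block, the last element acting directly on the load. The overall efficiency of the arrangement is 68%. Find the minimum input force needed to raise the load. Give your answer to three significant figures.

Gear pair MA = 54/24 = 2.25.
Wheel-and-axle MA = R/r = 72/6 = 12.
Block-and-tackle MA = number of supporting rope parts = 3.
Combined ideal MA = 2.25 × 12 × 3 = 81.
Actual MA = 81 × 0.68 = 55.08.
Effort = load / actual MA = 3742 / 55.08 = 67.938 N.

67.9 N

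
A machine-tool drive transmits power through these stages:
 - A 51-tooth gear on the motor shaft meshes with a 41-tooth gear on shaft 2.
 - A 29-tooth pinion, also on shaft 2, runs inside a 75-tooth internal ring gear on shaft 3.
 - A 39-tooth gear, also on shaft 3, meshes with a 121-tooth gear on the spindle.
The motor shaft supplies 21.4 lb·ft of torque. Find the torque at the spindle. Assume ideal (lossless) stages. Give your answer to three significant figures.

gear mesh 41/51 = 0.80392 → τ = 21.4·0.80392 = 17.204 lb·ft
internal gear 75/29 = 2.5862 → τ = 17.204·2.5862 = 44.493 lb·ft
gear mesh 121/39 = 3.1026 → τ = 44.493·3.1026 = 138.04 lb·ft

138 lb·ft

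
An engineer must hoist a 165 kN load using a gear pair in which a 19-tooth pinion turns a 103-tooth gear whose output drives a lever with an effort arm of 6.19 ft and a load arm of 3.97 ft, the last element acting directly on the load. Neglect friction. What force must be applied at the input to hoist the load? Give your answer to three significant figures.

Gear pair MA = 103/19 = 5.4211.
Lever MA = effort arm / load arm = 6.19/3.97 = 1.5592.
Combined ideal MA = 5.4211 × 1.5592 = 8.4525.
Effort = load / MA = 165 / 8.4525 = 19.521 kN.

19.5 kN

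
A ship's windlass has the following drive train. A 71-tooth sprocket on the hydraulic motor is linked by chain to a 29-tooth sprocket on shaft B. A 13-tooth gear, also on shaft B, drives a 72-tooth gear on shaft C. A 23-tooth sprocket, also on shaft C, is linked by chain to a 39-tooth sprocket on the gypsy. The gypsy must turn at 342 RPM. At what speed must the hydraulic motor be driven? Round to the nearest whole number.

Overall ratio R = 0.40845 × 5.5385 × 1.6957 = 3.8359.
Required input speed = output speed × R = 342 × 3.8359 = 1311.9 RPM.

1312 RPM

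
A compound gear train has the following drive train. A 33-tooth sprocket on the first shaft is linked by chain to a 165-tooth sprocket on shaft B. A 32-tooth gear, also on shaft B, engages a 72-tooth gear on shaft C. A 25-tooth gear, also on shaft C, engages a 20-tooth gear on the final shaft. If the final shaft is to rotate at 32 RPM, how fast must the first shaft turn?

Overall ratio R = 5 × 2.25 × 0.8 = 9.
Required input speed = output speed × R = 32 × 9 = 288 RPM.

288 RPM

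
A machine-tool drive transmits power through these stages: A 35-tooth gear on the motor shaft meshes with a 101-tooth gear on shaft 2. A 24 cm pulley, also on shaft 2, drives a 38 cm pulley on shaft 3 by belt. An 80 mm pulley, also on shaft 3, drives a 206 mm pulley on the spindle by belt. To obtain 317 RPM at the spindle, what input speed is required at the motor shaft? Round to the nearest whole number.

Overall ratio R = 2.8857 × 1.5833 × 2.575 = 11.765.
Required input speed = output speed × R = 317 × 11.765 = 3729.6 RPM.

3730 RPM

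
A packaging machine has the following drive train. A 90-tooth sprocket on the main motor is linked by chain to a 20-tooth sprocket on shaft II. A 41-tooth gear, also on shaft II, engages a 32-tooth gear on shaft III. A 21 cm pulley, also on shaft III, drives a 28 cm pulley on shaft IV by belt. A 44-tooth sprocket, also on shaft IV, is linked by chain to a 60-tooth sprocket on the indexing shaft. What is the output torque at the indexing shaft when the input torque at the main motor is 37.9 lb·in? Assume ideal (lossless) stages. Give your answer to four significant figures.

After the chain (20/90): 37.9 × 0.22222 = 8.4222 lb·in
After the gear mesh (32/41): 8.4222 × 0.78049 = 6.5734 lb·in
After the belt (28/21): 6.5734 × 1.3333 = 8.7646 lb·in
After the chain (60/44): 8.7646 × 1.3636 = 11.952 lb·in

11.95 lb·in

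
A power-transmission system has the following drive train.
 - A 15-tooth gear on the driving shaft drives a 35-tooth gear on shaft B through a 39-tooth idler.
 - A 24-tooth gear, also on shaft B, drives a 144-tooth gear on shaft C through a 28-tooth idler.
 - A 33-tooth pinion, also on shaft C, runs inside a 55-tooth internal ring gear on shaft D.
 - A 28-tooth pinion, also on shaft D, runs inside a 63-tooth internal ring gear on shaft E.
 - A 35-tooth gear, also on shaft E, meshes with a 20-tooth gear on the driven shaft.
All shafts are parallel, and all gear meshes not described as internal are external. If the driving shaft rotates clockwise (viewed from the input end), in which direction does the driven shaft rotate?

the driving shaft → shaft B: driver → idler → driven is 2 external meshes, 2 reversals → CW.
shaft B → shaft C: driver → idler → driven is 2 external meshes, 2 reversals → CW.
shaft C → shaft D: internal mesh, same direction → CW.
shaft D → shaft E: internal mesh, same direction → CW.
shaft E → the driven shaft: external mesh, 1 reversal → CCW.
5 reversals in total — an odd number — so the driven shaft turns opposite to the driving shaft.

counterclockwise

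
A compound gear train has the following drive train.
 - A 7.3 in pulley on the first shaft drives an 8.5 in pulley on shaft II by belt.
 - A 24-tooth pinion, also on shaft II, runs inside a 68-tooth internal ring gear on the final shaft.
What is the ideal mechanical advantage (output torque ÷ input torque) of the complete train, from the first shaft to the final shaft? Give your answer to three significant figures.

3.30

Each stage contributes driven/driver: belt 8.5/7.3 = 1.1644, internal gear 68/24 = 2.8333.
Overall: 1.1644 × 2.8333 = 3.2991.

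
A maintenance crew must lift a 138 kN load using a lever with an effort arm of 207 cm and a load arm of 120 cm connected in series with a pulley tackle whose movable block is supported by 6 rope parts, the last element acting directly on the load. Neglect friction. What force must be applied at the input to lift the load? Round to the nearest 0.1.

13.3 kN

Lever MA = effort arm / load arm = 207/120 = 1.725.
Block-and-tackle MA = number of supporting rope parts = 6.
Combined ideal MA = 1.725 × 6 = 10.35.
Effort = load / MA = 138 / 10.35 = 13.333 kN.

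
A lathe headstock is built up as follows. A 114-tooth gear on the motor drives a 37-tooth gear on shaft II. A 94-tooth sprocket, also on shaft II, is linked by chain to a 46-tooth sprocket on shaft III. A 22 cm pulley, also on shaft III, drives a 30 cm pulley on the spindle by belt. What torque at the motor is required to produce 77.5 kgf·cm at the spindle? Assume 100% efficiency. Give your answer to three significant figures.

Overall ratio R = 0.32456 × 0.48936 × 1.3636 = 0.21658.
Input torque = output torque / R = 77.5 / 0.21658 = 357.83 kgf·cm.

358 kgf·cm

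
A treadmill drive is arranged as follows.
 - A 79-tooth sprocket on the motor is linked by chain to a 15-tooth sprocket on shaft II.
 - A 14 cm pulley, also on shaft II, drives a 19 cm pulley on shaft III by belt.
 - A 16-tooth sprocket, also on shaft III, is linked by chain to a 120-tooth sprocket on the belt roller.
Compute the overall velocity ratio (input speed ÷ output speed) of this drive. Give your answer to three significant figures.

Each stage contributes driven/driver: chain 15/79 = 0.18987, belt 19/14 = 1.3571, chain 120/16 = 7.5.
Overall: 0.18987 × 1.3571 × 7.5 = 1.9326.

1.93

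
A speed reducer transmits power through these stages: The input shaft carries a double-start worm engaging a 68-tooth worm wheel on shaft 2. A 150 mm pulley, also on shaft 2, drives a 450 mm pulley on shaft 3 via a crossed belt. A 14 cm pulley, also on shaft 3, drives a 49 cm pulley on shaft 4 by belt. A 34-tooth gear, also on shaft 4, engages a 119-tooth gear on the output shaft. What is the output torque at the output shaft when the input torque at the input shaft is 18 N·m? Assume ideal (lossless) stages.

Worm: ratio = 68/2 = 34; torque at shaft 2 = 18 × 34 = 612 N·m.
Belt: ratio = 450/150 = 3; torque at shaft 3 = 612 × 3 = 1836 N·m.
Belt: ratio = 49/14 = 3.5; torque at shaft 4 = 1836 × 3.5 = 6426 N·m.
Gear mesh: ratio = 119/34 = 3.5; torque at the output shaft = 6426 × 3.5 = 22491 N·m.

22491 N·m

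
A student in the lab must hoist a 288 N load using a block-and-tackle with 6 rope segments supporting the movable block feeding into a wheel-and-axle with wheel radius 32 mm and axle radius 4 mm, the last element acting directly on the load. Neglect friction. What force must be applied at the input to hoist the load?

Block-and-tackle MA = number of supporting rope parts = 6.
Wheel-and-axle MA = R/r = 32/4 = 8.
Combined ideal MA = 6 × 8 = 48.
Effort = load / MA = 288 / 48 = 6 N.

6 N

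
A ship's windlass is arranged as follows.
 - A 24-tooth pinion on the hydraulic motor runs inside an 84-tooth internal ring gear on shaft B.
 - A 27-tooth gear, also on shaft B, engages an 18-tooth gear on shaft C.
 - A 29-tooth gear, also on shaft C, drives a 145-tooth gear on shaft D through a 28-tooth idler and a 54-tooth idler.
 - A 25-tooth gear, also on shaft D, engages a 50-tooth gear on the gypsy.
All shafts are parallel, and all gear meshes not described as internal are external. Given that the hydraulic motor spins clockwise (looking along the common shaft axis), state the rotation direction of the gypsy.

counterclockwise

the hydraulic motor → shaft B: internal mesh, same direction → CW.
shaft B → shaft C: external mesh, 1 reversal → CCW.
shaft C → shaft D: driver → idler → idler → driven is 3 external meshes, 3 reversals → CW.
shaft D → the gypsy: external mesh, 1 reversal → CCW.
5 reversals in total — an odd number — so the gypsy turns opposite to the hydraulic motor.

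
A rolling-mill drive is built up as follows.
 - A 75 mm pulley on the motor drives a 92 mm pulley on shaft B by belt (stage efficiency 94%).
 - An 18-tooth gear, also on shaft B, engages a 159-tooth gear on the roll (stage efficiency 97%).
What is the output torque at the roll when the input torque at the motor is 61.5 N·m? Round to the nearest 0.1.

607.6 N·m

Belt: ratio = 92/75 = 1.2267; torque at shaft B = 61.5 × 1.2267 × 0.94 = 70.914 N·m.
Gear mesh: ratio = 159/18 = 8.8333; torque at the roll = 70.914 × 8.8333 × 0.97 = 607.61 N·m.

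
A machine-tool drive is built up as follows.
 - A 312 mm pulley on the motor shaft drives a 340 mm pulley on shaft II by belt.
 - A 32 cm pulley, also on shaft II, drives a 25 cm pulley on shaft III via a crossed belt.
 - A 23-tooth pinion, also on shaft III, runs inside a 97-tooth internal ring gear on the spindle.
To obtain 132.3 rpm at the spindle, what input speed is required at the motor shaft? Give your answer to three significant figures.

Overall ratio R = 1.0897 × 0.78125 × 4.2174 = 3.5905.
Required input speed = output speed × R = 132.3 × 3.5905 = 475.03 rpm.

475 rpm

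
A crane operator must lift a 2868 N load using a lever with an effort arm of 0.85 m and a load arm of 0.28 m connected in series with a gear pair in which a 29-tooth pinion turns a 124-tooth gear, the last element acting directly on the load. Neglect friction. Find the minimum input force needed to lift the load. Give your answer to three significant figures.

Lever MA = effort arm / load arm = 0.85/0.28 = 3.0357.
Gear pair MA = 124/29 = 4.2759.
Combined ideal MA = 3.0357 × 4.2759 = 12.98.
Effort = load / MA = 2868 / 12.98 = 220.95 N.

221 N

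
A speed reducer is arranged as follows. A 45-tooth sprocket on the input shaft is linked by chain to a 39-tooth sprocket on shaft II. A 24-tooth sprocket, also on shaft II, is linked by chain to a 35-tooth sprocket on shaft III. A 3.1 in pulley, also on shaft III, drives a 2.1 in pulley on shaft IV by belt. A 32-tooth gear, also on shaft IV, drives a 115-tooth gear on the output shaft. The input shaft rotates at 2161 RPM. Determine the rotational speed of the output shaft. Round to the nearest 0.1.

chain 39/45 = 0.86667 → 2161/0.86667 = 2493.5 RPM
chain 35/24 = 1.4583 → 2493.5/1.4583 = 1709.8 RPM
belt 2.1/3.1 = 0.67742 → 1709.8/0.67742 = 2524 RPM
gear mesh 115/32 = 3.5938 → 2524/3.5938 = 702.33 RPM

702.3 RPM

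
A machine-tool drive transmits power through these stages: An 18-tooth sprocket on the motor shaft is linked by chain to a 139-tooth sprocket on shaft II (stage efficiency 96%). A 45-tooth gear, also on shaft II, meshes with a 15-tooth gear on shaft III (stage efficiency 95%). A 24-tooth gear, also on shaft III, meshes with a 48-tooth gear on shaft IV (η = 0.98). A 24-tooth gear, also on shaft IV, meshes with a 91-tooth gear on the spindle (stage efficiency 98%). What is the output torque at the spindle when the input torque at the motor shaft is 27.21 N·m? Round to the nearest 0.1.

465.2 N·m

chain 139/18 = 7.7222 → τ = 27.21·7.7222·0.96 = 201.72 N·m
gear mesh 15/45 = 0.33333 → τ = 201.72·0.33333·0.95 = 63.877 N·m
gear mesh 48/24 = 2 → τ = 63.877·2·0.98 = 125.2 N·m
gear mesh 91/24 = 3.7917 → τ = 125.2·3.7917·0.98 = 465.22 N·m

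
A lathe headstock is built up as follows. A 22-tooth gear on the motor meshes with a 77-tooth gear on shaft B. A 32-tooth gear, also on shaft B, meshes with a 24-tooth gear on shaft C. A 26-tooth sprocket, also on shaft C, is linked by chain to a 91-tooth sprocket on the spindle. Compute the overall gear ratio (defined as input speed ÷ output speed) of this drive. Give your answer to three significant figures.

Each stage contributes driven/driver: gear mesh 77/22 = 3.5, gear mesh 24/32 = 0.75, chain 91/26 = 3.5.
Overall: 3.5 × 0.75 × 3.5 = 9.1875.

9.19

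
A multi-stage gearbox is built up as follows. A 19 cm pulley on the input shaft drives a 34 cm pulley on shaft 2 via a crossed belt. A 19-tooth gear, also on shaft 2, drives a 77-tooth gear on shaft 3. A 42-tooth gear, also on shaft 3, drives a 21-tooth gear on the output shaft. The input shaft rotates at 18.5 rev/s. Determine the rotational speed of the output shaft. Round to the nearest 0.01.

belt 34/19 = 1.7895 → 18.5/1.7895 = 10.338 rev/s
gear mesh 77/19 = 4.0526 → 10.338/4.0526 = 2.551 rev/s
gear mesh 21/42 = 0.5 → 2.551/0.5 = 5.102 rev/s

5.10 rev/s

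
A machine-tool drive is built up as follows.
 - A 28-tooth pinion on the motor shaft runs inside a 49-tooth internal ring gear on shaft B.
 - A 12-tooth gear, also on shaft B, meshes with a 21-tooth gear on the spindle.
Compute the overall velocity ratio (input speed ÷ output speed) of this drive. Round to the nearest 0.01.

Each stage contributes driven/driver: internal gear 49/28 = 1.75, gear mesh 21/12 = 1.75.
Overall: 1.75 × 1.75 = 3.0625.

3.06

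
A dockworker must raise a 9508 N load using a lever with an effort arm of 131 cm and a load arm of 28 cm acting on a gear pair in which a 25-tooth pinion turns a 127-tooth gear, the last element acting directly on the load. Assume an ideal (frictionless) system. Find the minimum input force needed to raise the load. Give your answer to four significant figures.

Lever MA = effort arm / load arm = 131/28 = 4.6786.
Gear pair MA = 127/25 = 5.08.
Combined ideal MA = 4.6786 × 5.08 = 23.767.
Effort = load / MA = 9508 / 23.767 = 400.05 N.

400.0 N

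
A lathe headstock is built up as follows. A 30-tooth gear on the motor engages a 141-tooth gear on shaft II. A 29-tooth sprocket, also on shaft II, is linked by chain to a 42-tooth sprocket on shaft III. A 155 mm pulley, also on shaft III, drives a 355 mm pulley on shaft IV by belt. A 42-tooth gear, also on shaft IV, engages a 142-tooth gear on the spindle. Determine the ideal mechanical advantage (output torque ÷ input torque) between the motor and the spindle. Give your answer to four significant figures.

Each stage contributes driven/driver: gear mesh 141/30 = 4.7, chain 42/29 = 1.4483, belt 355/155 = 2.2903, gear mesh 142/42 = 3.381.
Overall: 4.7 × 1.4483 × 2.2903 × 3.381 = 52.709.

52.71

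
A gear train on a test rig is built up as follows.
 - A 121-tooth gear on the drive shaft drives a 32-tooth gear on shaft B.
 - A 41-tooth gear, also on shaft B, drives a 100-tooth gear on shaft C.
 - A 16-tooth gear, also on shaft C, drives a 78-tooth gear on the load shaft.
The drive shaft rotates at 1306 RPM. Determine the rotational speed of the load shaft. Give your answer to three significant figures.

415 RPM

Gear mesh: ratio = 32/121 = 0.26446, so shaft B turns at 1306 / 0.26446 = 4938.3 RPM.
Gear mesh: ratio = 100/41 = 2.439, so shaft C turns at 4938.3 / 2.439 = 2024.7 RPM.
Gear mesh: ratio = 78/16 = 4.875, so the load shaft turns at 2024.7 / 4.875 = 415.32 RPM.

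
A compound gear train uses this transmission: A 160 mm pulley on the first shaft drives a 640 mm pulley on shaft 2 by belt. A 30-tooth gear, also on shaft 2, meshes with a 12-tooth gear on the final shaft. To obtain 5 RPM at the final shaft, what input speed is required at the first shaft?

Overall ratio R = 4 × 0.4 = 1.6.
Required input speed = output speed × R = 5 × 1.6 = 8 RPM.

8 RPM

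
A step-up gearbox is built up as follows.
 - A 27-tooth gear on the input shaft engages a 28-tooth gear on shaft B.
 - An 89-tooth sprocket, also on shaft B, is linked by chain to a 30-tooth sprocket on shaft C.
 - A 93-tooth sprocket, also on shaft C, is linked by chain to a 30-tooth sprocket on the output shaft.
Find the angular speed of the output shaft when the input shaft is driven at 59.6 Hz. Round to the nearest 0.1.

528.5 Hz

Gear mesh: ratio = 28/27 = 1.037, so shaft B turns at 59.6 / 1.037 = 57.471 Hz.
Chain: ratio = 30/89 = 0.33708, so shaft C turns at 57.471 / 0.33708 = 170.5 Hz.
Chain: ratio = 30/93 = 0.32258, so the output shaft turns at 170.5 / 0.32258 = 528.55 Hz.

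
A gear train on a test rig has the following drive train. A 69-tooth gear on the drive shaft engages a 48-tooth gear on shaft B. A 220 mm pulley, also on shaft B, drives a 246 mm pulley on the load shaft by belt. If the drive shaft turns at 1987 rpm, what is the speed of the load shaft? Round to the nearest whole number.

the drive shaft → shaft B (gear mesh, 48/69): 1987 ÷ 0.69565 = 2856.3 rpm
shaft B → the load shaft (belt, 246/220): 2856.3 ÷ 1.1182 = 2554.4 rpm

2554 rpm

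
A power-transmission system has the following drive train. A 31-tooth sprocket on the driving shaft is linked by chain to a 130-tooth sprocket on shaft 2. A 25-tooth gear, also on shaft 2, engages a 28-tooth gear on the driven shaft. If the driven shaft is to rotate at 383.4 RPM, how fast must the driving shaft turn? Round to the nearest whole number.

1801 RPM

Overall ratio R = 4.1935 × 1.12 = 4.6968.
Required input speed = output speed × R = 383.4 × 4.6968 = 1800.7 RPM.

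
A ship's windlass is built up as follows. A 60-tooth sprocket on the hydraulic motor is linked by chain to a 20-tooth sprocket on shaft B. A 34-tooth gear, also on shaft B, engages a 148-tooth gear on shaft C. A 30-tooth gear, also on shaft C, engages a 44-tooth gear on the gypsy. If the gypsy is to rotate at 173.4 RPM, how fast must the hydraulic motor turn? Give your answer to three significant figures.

Overall ratio R = 0.33333 × 4.3529 × 1.4667 = 2.1281.
Required input speed = output speed × R = 173.4 × 2.1281 = 369.01 RPM.

369 RPM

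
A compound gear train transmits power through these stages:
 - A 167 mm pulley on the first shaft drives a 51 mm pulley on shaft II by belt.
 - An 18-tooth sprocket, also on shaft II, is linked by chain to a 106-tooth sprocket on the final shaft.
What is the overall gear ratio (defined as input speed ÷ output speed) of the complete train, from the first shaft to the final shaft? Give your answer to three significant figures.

Each stage contributes driven/driver: belt 51/167 = 0.30539, chain 106/18 = 5.8889.
Overall: 0.30539 × 5.8889 = 1.7984.

1.80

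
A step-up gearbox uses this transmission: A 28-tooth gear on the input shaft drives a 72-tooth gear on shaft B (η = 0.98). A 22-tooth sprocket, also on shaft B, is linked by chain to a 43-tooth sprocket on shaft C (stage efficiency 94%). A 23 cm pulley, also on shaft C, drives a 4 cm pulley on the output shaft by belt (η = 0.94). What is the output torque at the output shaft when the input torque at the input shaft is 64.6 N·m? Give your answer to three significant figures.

After the gear mesh (72/28): 64.6 × 2.5714 × 0.98 = 162.79 N·m
After the chain (43/22): 162.79 × 1.9545 × 0.94 = 299.09 N·m
After the belt (4/23): 299.09 × 0.17391 × 0.94 = 48.895 N·m

48.9 N·m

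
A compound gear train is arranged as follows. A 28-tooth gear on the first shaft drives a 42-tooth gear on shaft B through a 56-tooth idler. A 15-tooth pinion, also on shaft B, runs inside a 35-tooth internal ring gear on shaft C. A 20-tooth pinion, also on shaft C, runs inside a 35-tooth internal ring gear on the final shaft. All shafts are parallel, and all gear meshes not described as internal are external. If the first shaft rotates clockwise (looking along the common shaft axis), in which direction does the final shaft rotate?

the first shaft → shaft B: driver → idler → driven is 2 external meshes, 2 reversals → CW.
shaft B → shaft C: internal mesh, same direction → CW.
shaft C → the final shaft: internal mesh, same direction → CW.
2 reversals in total — an even number — so the final shaft turns the same way as the first shaft.

clockwise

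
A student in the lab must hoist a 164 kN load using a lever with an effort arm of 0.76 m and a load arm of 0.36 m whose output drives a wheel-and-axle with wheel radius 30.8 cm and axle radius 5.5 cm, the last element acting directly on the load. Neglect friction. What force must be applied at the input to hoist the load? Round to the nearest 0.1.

Lever MA = effort arm / load arm = 0.76/0.36 = 2.1111.
Wheel-and-axle MA = R/r = 30.8/5.5 = 5.6.
Combined ideal MA = 2.1111 × 5.6 = 11.822.
Effort = load / MA = 164 / 11.822 = 13.872 kN.

13.9 kN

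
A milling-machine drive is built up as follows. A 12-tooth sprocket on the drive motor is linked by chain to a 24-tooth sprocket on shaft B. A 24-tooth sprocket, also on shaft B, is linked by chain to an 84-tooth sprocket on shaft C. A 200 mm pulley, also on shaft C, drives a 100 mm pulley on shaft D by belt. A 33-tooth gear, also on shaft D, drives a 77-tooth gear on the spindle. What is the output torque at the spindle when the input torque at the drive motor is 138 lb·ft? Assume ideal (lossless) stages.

Chain: ratio = 24/12 = 2; torque at shaft B = 138 × 2 = 276 lb·ft.
Chain: ratio = 84/24 = 3.5; torque at shaft C = 276 × 3.5 = 966 lb·ft.
Belt: ratio = 100/200 = 0.5; torque at shaft D = 966 × 0.5 = 483 lb·ft.
Gear mesh: ratio = 77/33 = 2.3333; torque at the spindle = 483 × 2.3333 = 1127 lb·ft.

1127 lb·ft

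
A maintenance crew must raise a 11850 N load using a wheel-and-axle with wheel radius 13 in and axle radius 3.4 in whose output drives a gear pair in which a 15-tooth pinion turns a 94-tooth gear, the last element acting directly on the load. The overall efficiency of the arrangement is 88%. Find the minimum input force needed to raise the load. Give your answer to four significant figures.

562.0 N

Wheel-and-axle MA = R/r = 13/3.4 = 3.8235.
Gear pair MA = 94/15 = 6.2667.
Combined ideal MA = 3.8235 × 6.2667 = 23.961.
Actual MA = 23.961 × 0.88 = 21.085.
Effort = load / actual MA = 11850 / 21.085 = 562 N.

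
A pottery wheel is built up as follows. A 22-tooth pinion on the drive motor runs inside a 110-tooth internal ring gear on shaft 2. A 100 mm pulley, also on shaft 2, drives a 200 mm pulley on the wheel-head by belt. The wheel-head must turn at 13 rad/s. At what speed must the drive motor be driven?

130 rad/s

Overall ratio R = 5 × 2 = 10.
Required input speed = output speed × R = 13 × 10 = 130 rad/s.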